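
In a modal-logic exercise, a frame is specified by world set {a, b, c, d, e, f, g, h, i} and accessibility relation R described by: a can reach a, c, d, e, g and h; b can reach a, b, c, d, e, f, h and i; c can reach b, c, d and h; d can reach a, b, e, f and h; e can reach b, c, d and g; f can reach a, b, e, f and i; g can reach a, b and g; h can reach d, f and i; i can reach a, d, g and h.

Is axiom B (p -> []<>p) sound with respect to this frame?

Axiom B corresponds to the accessibility relation being symmetric.
Symmetric: no — a R c but not c R a.

No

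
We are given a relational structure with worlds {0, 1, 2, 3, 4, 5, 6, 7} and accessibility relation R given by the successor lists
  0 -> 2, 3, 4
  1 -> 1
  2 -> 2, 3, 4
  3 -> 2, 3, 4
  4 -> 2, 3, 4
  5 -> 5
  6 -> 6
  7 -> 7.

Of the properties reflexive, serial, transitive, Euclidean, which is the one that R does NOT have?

reflexive

Reflexive: no — 0 is not related to itself.
Serial: yes — every world has a successor (e.g. 0 R 2).
Transitive: yes — every two-step R-path is closed by a direct edge.
Euclidean: yes — any two successors of a common world are R-related.
Only reflexive fails.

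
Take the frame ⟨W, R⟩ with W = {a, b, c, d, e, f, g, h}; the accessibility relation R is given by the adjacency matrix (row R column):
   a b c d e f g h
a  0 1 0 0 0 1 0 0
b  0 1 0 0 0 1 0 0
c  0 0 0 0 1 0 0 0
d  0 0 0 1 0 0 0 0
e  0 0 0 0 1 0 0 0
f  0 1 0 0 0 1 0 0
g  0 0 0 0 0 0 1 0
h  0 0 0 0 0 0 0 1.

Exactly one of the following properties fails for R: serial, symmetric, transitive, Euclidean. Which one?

Serial: yes — every world has a successor (e.g. a R b).
Symmetric: no — a R b but not b R a.
Transitive: yes — every two-step R-path is closed by a direct edge.
Euclidean: yes — any two successors of a common world are R-related.
Only symmetric fails.

symmetric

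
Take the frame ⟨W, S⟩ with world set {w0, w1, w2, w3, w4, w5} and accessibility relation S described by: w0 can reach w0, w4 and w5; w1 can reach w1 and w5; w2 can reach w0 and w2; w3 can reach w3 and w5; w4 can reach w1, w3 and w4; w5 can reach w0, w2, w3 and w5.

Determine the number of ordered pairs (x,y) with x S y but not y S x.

Enumerating: (w0,w4), (w1,w5), (w2,w0), (w4,w1), (w4,w3), (w5,w2).

6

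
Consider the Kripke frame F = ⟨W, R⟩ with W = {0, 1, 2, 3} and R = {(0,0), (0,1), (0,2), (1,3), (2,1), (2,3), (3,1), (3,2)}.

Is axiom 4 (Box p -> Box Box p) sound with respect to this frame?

No

The schema 4 characterises exactly the transitive frames.
Transitive: no — 0 R 1 and 1 R 3, but not 0 R 3.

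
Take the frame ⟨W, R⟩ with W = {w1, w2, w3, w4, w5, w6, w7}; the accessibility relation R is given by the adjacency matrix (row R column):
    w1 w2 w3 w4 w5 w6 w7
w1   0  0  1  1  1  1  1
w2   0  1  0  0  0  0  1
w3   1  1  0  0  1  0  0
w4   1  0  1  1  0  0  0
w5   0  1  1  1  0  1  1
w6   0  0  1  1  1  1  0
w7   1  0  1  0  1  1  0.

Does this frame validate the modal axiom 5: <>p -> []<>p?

The schema 5 characterises exactly the Euclidean frames.
Euclidean: no — w1 R w3 and w1 R w4, but not w3 R w4.

No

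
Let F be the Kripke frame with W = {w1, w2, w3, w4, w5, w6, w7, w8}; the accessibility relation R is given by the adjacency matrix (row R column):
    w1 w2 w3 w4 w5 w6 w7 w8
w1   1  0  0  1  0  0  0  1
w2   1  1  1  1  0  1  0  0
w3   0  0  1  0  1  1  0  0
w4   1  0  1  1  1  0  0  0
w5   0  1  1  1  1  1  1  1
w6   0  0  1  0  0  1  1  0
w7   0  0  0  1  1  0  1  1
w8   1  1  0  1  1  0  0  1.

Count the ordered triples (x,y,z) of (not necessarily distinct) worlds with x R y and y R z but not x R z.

39

Enumerating: (w1,w4,w3), (w1,w4,w5), (w1,w8,w2), (w1,w8,w5), (w2,w1,w8), (w2,w3,w5), (w2,w4,w5), (w2,w6,w7), (w3,w5,w2), (w3,w5,w4), (w3,w5,w7), (w3,w5,w8), … and 27 more.
Total: 39.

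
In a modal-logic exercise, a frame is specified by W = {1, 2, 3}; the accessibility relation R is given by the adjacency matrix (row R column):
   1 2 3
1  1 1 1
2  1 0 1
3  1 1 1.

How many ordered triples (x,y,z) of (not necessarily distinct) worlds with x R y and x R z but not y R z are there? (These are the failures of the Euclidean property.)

Enumerating: (1,2,2), (3,2,2).

2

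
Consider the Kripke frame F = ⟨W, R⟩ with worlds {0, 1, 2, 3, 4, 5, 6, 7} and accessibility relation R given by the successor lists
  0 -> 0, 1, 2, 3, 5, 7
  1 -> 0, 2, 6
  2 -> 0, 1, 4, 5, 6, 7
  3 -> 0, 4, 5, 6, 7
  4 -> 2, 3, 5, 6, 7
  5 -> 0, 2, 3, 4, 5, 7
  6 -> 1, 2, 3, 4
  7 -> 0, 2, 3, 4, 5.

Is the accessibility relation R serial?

Serial: yes — every world has a successor (e.g. 0 R 0).

Yes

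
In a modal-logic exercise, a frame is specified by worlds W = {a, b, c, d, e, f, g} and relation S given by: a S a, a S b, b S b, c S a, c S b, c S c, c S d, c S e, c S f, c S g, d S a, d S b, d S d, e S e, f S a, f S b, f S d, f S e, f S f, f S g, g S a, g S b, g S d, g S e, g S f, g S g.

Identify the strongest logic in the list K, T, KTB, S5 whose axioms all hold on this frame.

T

Reflexive (axiom T): yes — every world is S-related to itself.
Symmetric (axiom B): no — a S b but not b S a.
Euclidean (axiom 5): no — c S a and c S d, but not a S d.
So F validates K, T; KTB would additionally require S to be symmetric. The strongest is T.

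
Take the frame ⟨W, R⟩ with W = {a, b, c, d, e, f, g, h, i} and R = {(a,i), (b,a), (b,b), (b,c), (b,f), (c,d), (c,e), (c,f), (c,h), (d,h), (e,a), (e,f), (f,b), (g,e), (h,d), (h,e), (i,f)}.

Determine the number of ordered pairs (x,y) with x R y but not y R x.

12

Enumerating: (a,i), (b,a), (b,c), (c,d), (c,e), (c,f), (c,h), (e,a), (e,f), (g,e), (h,e), (i,f).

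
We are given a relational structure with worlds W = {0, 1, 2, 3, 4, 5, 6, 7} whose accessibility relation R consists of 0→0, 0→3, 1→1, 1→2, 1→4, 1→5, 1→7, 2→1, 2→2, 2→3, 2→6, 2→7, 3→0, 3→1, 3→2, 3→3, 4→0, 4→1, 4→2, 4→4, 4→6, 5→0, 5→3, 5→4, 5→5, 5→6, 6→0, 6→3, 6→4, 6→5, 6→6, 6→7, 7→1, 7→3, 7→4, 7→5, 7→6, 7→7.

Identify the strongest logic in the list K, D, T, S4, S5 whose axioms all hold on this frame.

Serial (axiom D): yes — every world has a successor (e.g. 0 R 0).
Reflexive (axiom T): yes — every world is R-related to itself.
Transitive (axiom 4): no — 0 R 3 and 3 R 1, but not 0 R 1.
Euclidean (axiom 5): no — 1 R 2 and 1 R 4, but not 2 R 4.
So F validates K, D, T; S4 would additionally require R to be transitive. The strongest is T.

T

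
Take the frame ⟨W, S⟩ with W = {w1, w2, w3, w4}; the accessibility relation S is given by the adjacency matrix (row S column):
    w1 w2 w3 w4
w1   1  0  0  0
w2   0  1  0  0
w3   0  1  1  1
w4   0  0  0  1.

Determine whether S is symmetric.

Symmetric: no — w3 S w2 but not w2 S w3.

No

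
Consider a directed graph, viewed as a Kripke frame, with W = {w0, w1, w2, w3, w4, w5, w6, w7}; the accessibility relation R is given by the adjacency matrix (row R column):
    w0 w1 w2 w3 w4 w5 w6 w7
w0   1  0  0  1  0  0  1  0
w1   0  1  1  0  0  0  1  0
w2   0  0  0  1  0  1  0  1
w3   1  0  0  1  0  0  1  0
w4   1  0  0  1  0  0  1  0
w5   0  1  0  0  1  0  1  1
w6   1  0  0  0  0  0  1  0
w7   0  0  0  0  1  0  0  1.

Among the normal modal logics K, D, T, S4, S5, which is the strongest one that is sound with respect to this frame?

Serial (axiom D): yes — every world has a successor (e.g. w0 R w0).
Reflexive (axiom T): no — w2 is not related to itself.
Transitive (axiom 4): no — w1 R w2 and w2 R w3, but not w1 R w3.
Euclidean (axiom 5): no — w0 R w6 and w0 R w3, but not w6 R w3.
So F validates K, D; T would additionally require R to be reflexive. The strongest is D.

D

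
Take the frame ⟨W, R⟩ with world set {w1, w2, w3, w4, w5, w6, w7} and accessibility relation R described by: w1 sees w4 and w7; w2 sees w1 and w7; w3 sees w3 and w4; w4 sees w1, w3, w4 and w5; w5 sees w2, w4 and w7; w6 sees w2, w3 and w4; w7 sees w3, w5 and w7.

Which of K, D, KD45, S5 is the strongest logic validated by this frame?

D

Serial (axiom D): yes — every world has a successor (e.g. w1 R w4).
Euclidean (axiom 5): no — w1 R w4 and w1 R w7, but not w4 R w7.
Transitive (axiom 4): no — w1 R w4 and w4 R w3, but not w1 R w3.
Reflexive (axiom T): no — w1 is not related to itself.
So F validates K, D; KD45 would additionally require R to be Euclidean and transitive. The strongest is D.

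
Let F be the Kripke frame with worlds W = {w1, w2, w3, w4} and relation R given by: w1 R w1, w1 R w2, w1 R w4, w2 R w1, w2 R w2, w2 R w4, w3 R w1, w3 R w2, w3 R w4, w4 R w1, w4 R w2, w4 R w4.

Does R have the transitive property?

Transitive: yes — every two-step R-path is closed by a direct edge.

Yes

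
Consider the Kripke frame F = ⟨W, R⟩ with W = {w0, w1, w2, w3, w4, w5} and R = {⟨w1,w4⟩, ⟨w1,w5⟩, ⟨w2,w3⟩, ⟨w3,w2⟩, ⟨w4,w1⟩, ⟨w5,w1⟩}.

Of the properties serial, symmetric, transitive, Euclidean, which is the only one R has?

Serial: no — w0 has no R-successor.
Symmetric: yes — every pair in R has its reverse in R.
Transitive: no — w4 R w1 and w1 R w5, but not w4 R w5.
Euclidean: no — w1 R w4 and w1 R w5, but not w4 R w5.
Only symmetric holds.

symmetric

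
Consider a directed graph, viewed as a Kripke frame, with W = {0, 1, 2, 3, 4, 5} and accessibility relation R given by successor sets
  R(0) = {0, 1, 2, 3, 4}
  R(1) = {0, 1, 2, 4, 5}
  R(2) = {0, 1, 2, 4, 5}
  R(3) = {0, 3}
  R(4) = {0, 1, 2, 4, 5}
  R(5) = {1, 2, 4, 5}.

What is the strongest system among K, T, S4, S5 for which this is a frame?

Reflexive (axiom T): yes — every world is R-related to itself.
Transitive (axiom 4): no — 0 R 1 and 1 R 5, but not 0 R 5.
Euclidean (axiom 5): no — 0 R 1 and 0 R 3, but not 1 R 3.
So F validates K, T; S4 would additionally require R to be transitive. The strongest is T.

T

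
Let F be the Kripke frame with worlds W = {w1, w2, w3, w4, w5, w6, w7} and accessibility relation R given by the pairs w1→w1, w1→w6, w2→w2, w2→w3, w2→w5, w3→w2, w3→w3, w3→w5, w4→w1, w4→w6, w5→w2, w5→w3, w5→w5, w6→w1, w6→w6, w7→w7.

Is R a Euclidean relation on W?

Euclidean: yes — any two successors of a common world are R-related.

Yes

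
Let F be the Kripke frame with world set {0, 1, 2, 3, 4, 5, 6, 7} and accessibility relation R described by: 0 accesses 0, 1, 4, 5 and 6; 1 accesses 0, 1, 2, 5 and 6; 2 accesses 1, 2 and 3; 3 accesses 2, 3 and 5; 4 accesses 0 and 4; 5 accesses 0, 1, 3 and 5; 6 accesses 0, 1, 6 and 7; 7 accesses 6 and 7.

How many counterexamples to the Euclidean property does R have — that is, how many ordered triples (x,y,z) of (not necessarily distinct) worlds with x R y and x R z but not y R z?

Enumerating: (0,1,4), (0,4,1), (0,4,5), (0,4,6), (0,5,4), (0,5,6), (0,6,4), (0,6,5), (1,0,2), (1,2,0), (1,2,5), (1,2,6), … and 16 more.
Total: 28.

28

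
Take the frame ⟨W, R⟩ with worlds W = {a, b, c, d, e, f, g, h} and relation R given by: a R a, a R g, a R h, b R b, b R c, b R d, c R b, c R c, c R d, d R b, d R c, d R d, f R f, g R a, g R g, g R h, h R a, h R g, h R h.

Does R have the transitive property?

Yes

Transitive: yes — every two-step R-path is closed by a direct edge.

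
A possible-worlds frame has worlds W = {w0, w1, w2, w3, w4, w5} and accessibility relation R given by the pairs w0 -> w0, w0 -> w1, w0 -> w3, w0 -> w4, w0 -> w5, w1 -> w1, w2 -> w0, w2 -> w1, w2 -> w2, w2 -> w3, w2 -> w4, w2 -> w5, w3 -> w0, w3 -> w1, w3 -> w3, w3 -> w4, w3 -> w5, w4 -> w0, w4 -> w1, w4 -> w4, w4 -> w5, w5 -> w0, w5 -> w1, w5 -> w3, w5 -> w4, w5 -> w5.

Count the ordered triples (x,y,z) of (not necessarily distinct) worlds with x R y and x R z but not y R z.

28

Enumerating: (w0,w1,w0), (w0,w1,w3), (w0,w1,w4), (w0,w1,w5), (w0,w4,w3), (w2,w0,w2), (w2,w1,w0), (w2,w1,w2), (w2,w1,w3), (w2,w1,w4), (w2,w1,w5), (w2,w3,w2), … and 16 more.
Total: 28.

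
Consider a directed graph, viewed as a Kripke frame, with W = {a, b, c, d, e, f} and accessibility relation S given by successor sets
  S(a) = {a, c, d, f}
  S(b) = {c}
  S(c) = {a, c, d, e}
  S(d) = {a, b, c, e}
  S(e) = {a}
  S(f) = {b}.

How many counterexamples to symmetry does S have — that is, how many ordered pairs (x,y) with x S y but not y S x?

7

Enumerating: (a,f), (b,c), (c,e), (d,b), (d,e), (e,a), (f,b).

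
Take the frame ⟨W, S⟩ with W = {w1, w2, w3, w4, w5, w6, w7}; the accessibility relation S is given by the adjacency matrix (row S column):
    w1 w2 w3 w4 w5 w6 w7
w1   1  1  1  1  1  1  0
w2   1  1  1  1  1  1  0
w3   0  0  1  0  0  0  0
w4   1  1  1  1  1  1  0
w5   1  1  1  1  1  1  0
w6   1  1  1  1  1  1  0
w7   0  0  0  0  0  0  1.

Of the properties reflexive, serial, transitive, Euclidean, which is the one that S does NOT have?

Euclidean

Reflexive: yes — every world is S-related to itself.
Serial: yes — every world has a successor (e.g. w1 S w1).
Transitive: yes — every two-step S-path is closed by a direct edge.
Euclidean: no — w1 S w3 and w1 S w2, but not w3 S w2.
Only Euclidean fails.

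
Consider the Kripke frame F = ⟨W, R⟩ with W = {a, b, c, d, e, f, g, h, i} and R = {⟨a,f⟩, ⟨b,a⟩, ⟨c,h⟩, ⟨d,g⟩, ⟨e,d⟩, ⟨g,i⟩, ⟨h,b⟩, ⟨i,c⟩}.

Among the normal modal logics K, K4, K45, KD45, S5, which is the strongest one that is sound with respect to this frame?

Transitive (axiom 4): no — b R a and a R f, but not b R f.
Euclidean (axiom 5): no — a R f and a R f, but not f R f.
Serial (axiom D): no — f has no R-successor.
Reflexive (axiom T): no — a is not related to itself.
So F validates K; K4 would additionally require R to be transitive. The strongest is K.

K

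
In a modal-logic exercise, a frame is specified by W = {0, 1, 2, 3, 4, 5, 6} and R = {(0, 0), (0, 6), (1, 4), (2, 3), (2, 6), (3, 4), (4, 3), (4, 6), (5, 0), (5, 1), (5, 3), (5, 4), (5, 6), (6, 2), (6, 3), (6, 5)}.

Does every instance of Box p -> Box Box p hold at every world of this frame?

Axiom 4 corresponds to the accessibility relation being transitive.
Transitive: no — 0 R 6 and 6 R 2, but not 0 R 2.

No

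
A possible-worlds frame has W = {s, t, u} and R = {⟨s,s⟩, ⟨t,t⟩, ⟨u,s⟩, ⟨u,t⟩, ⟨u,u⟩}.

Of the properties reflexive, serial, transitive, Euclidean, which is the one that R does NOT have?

Reflexive: yes — every world is R-related to itself.
Serial: yes — every world has a successor (e.g. s R s).
Transitive: yes — every two-step R-path is closed by a direct edge.
Euclidean: no — u R s and u R t, but not s R t.
Only Euclidean fails.

Euclidean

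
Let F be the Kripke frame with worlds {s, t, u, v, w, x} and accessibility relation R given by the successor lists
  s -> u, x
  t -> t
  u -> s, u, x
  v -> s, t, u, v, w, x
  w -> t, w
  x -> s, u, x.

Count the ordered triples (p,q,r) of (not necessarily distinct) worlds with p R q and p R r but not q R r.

22

Enumerating: (u,s,s), (v,s,s), (v,s,t), (v,s,v), (v,s,w), (v,t,s), (v,t,u), (v,t,v), (v,t,w), (v,t,x), (v,u,t), (v,u,v), … and 10 more.
Total: 22.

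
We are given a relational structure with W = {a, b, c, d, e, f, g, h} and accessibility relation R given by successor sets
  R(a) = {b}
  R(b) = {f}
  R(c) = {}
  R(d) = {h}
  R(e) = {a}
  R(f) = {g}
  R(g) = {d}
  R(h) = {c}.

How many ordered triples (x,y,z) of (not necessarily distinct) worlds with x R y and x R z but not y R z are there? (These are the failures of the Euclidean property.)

7

Enumerating: (a,b,b), (b,f,f), (d,h,h), (e,a,a), (f,g,g), (g,d,d), (h,c,c).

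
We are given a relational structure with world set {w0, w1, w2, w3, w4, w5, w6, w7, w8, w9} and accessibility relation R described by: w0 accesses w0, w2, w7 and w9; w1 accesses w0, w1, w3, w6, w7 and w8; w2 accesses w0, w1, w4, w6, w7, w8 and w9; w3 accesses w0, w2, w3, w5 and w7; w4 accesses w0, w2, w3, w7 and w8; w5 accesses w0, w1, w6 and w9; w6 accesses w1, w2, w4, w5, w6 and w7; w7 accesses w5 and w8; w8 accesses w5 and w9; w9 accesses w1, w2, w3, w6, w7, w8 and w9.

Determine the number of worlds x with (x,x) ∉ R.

Enumerating: w2, w4, w5, w7, w8.

5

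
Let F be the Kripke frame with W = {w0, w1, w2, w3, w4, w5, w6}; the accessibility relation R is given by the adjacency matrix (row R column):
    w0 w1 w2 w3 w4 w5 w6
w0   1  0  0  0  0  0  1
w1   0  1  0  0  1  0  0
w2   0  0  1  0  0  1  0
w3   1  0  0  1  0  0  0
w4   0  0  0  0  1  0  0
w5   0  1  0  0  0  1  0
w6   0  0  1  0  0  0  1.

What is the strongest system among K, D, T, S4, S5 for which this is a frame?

Serial (axiom D): yes — every world has a successor (e.g. w0 R w0).
Reflexive (axiom T): yes — every world is R-related to itself.
Transitive (axiom 4): no — w0 R w6 and w6 R w2, but not w0 R w2.
Euclidean (axiom 5): no — w0 R w6 and w0 R w0, but not w6 R w0.
So F validates K, D, T; S4 would additionally require R to be transitive. The strongest is T.

T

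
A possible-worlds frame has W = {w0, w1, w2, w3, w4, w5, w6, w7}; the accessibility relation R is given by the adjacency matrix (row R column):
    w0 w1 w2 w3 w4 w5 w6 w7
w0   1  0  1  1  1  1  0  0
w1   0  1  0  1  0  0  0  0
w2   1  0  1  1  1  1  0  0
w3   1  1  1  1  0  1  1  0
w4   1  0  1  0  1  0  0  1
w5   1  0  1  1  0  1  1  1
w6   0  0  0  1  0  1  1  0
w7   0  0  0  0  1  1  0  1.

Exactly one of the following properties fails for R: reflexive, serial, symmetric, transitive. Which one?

Reflexive: yes — every world is R-related to itself.
Serial: yes — every world has a successor (e.g. w0 R w0).
Symmetric: yes — every pair in R has its reverse in R.
Transitive: no — w0 R w3 and w3 R w1, but not w0 R w1.
Only transitive fails.

transitive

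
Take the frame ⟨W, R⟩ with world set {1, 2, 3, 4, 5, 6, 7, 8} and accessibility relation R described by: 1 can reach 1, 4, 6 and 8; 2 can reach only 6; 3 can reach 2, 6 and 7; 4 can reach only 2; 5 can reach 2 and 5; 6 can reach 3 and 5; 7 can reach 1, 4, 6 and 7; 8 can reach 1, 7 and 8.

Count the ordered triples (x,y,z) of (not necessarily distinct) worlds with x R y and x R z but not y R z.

34

Enumerating: (1,4,1), (1,4,4), (1,4,6), (1,4,8), (1,6,1), (1,6,4), (1,6,6), (1,6,8), (1,8,4), (1,8,6), (2,6,6), (3,2,2), … and 22 more.
Total: 34.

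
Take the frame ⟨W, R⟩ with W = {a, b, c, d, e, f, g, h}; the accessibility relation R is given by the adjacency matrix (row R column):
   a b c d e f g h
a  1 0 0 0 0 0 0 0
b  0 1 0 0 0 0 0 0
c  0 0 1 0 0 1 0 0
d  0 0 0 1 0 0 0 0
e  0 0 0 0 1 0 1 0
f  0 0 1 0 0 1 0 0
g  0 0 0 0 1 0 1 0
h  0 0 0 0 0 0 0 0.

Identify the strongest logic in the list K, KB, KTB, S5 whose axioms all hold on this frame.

Symmetric (axiom B): yes — every pair in R has its reverse in R.
Reflexive (axiom T): no — h is not related to itself.
Euclidean (axiom 5): yes — any two successors of a common world are R-related.
So F validates K, KB; KTB would additionally require R to be reflexive. The strongest is KB.

KB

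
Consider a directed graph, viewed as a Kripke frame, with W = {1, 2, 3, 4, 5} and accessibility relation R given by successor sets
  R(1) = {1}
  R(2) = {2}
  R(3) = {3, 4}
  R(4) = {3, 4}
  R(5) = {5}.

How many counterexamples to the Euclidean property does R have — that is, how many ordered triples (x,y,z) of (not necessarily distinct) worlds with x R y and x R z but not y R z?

R is Euclidean; there are no such tuples.

0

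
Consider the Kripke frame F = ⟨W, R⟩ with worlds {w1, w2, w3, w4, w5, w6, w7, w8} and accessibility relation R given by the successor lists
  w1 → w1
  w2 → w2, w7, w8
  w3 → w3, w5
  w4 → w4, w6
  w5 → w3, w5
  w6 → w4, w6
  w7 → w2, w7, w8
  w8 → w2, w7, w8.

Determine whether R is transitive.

Yes

Transitive: yes — every two-step R-path is closed by a direct edge.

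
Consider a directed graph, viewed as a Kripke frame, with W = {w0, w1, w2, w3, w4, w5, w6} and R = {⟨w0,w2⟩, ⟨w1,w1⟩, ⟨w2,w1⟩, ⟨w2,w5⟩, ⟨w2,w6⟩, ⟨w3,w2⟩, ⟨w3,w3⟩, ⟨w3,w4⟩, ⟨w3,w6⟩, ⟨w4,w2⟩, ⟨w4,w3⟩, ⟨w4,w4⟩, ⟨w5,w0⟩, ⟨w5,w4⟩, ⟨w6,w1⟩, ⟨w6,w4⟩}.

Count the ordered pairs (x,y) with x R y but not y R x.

11

Enumerating: (w0,w2), (w2,w1), (w2,w5), (w2,w6), (w3,w2), (w3,w6), (w4,w2), (w5,w0), (w5,w4), (w6,w1), (w6,w4).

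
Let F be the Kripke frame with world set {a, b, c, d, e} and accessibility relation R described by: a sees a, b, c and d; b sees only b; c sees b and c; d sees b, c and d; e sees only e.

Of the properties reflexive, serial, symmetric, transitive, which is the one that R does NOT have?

Reflexive: yes — every world is R-related to itself.
Serial: yes — every world has a successor (e.g. a R a).
Symmetric: no — a R b but not b R a.
Transitive: yes — every two-step R-path is closed by a direct edge.
Only symmetric fails.

symmetric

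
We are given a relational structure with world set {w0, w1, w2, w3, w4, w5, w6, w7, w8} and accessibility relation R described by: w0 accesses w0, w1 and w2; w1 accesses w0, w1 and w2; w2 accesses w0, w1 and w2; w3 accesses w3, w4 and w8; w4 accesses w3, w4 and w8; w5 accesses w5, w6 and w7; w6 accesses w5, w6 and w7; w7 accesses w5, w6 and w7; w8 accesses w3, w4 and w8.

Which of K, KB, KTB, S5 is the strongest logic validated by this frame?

S5

Symmetric (axiom B): yes — every pair in R has its reverse in R.
Reflexive (axiom T): yes — every world is R-related to itself.
Euclidean (axiom 5): yes — any two successors of a common world are R-related.
So F validates K, KB, KTB, S5. The strongest is S5.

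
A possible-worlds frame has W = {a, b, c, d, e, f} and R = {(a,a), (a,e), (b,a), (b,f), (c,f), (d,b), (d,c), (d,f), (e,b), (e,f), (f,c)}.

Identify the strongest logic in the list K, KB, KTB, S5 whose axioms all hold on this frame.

Symmetric (axiom B): no — a R e but not e R a.
Reflexive (axiom T): no — b is not related to itself.
Euclidean (axiom 5): no — b R a and b R f, but not a R f.
So F validates K; KB would additionally require R to be symmetric. The strongest is K.

K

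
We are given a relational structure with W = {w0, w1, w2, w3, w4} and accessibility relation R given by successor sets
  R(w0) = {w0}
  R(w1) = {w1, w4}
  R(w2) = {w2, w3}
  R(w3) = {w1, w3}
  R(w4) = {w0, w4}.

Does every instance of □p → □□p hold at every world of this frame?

Axiom 4 corresponds to the accessibility relation being transitive.
Transitive: no — w1 R w4 and w4 R w0, but not w1 R w0.

No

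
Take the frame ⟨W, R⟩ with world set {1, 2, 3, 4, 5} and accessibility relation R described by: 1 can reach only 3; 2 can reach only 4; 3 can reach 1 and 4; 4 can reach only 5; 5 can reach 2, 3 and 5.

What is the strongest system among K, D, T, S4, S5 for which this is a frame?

Serial (axiom D): yes — every world has a successor (e.g. 1 R 3).
Reflexive (axiom T): no — 1 is not related to itself.
Transitive (axiom 4): no — 1 R 3 and 3 R 4, but not 1 R 4.
Euclidean (axiom 5): no — 3 R 1 and 3 R 4, but not 1 R 4.
So F validates K, D; T would additionally require R to be reflexive. The strongest is D.

D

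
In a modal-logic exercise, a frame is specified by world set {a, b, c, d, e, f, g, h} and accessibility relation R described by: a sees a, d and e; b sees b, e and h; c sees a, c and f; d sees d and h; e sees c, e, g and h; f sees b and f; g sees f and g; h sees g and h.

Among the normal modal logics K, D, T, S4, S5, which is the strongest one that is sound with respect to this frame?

T

Serial (axiom D): yes — every world has a successor (e.g. a R a).
Reflexive (axiom T): yes — every world is R-related to itself.
Transitive (axiom 4): no — a R d and d R h, but not a R h.
Euclidean (axiom 5): no — a R d and a R e, but not d R e.
So F validates K, D, T; S4 would additionally require R to be transitive. The strongest is T.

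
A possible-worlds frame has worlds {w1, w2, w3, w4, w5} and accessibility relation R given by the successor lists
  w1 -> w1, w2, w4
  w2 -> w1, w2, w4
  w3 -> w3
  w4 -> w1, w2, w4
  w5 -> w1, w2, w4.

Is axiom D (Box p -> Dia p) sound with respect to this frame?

Yes

By correspondence theory, D is valid on a frame iff R is serial.
Serial: yes — every world has a successor (e.g. w1 R w1).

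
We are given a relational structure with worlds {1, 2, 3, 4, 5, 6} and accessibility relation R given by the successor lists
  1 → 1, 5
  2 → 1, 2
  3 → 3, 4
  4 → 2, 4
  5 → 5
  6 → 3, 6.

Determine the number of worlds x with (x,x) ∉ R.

0

R is reflexive; there are no such worlds.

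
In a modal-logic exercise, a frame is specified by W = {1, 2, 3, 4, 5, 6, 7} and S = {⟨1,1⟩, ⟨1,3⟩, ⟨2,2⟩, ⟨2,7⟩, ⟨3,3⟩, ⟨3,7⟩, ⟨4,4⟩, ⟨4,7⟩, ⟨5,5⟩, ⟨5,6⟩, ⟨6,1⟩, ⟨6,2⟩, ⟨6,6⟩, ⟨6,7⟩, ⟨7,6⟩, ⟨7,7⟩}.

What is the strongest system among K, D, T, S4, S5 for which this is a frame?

T

Serial (axiom D): yes — every world has a successor (e.g. 1 S 1).
Reflexive (axiom T): yes — every world is S-related to itself.
Transitive (axiom 4): no — 1 S 3 and 3 S 7, but not 1 S 7.
Euclidean (axiom 5): no — 6 S 1 and 6 S 2, but not 1 S 2.
So F validates K, D, T; S4 would additionally require S to be transitive. The strongest is T.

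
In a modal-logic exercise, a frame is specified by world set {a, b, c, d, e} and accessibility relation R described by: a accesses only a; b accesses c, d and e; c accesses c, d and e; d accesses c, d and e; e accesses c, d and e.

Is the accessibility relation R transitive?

Transitive: yes — every two-step R-path is closed by a direct edge.

Yes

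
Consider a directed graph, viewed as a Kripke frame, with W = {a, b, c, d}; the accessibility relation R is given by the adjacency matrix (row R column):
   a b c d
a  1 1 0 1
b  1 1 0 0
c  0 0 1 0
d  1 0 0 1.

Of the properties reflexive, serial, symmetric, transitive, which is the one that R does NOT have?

transitive

Reflexive: yes — every world is R-related to itself.
Serial: yes — every world has a successor (e.g. a R a).
Symmetric: yes — every pair in R has its reverse in R.
Transitive: no — b R a and a R d, but not b R d.
Only transitive fails.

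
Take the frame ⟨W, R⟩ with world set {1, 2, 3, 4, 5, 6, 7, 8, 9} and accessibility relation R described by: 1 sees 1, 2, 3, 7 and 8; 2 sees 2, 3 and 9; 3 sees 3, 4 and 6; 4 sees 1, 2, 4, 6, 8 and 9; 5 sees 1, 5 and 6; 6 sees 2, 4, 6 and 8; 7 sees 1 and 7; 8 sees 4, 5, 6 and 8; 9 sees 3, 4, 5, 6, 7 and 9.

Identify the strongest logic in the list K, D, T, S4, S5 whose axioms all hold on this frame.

T

Serial (axiom D): yes — every world has a successor (e.g. 1 R 1).
Reflexive (axiom T): yes — every world is R-related to itself.
Transitive (axiom 4): no — 1 R 2 and 2 R 9, but not 1 R 9.
Euclidean (axiom 5): no — 1 R 2 and 1 R 7, but not 2 R 7.
So F validates K, D, T; S4 would additionally require R to be transitive. The strongest is T.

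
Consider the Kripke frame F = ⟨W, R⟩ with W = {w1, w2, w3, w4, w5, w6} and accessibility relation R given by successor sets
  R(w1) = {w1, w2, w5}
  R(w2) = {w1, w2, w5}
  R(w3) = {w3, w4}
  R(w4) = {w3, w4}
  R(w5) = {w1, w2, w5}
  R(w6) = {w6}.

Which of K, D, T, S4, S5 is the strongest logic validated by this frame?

Serial (axiom D): yes — every world has a successor (e.g. w1 R w1).
Reflexive (axiom T): yes — every world is R-related to itself.
Transitive (axiom 4): yes — every two-step R-path is closed by a direct edge.
Euclidean (axiom 5): yes — any two successors of a common world are R-related.
So F validates K, D, T, S4, S5. The strongest is S5.

S5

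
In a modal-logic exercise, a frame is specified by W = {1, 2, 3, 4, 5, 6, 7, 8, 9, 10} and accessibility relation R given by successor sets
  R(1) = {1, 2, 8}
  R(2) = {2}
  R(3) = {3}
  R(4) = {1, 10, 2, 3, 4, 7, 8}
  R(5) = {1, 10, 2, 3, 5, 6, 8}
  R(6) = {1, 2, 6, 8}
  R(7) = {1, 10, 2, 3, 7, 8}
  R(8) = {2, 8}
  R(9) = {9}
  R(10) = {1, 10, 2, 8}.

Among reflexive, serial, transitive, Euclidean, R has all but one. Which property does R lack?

Reflexive: yes — every world is R-related to itself.
Serial: yes — every world has a successor (e.g. 1 R 1).
Transitive: yes — every two-step R-path is closed by a direct edge.
Euclidean: no — 1 R 2 and 1 R 8, but not 2 R 8.
Only Euclidean fails.

Euclidean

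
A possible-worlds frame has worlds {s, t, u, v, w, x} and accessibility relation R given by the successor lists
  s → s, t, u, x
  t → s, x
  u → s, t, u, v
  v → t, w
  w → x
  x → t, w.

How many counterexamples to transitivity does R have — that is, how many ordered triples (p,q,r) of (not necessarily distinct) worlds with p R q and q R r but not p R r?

Enumerating: (s,u,v), (s,x,w), (t,s,t), (t,s,u), (t,x,t), (t,x,w), (u,s,x), (u,t,x), (u,v,w), (v,t,s), (v,t,x), (v,w,x), (w,x,t), (w,x,w), (x,t,s), (x,t,x), (x,w,x).

17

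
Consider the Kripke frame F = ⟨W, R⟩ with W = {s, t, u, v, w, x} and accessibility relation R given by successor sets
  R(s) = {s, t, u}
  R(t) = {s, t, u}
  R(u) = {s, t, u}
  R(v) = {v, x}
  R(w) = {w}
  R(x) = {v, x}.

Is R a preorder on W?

Reflexive: yes — every world is R-related to itself.
Transitive: yes — every two-step R-path is closed by a direct edge.
So R is a preorder.

Yes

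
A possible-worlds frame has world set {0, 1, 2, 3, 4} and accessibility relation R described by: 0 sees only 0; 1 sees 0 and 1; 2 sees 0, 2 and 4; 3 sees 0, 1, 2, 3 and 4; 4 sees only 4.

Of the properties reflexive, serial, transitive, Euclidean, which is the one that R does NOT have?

Reflexive: yes — every world is R-related to itself.
Serial: yes — every world has a successor (e.g. 0 R 0).
Transitive: yes — every two-step R-path is closed by a direct edge.
Euclidean: no — 2 R 0 and 2 R 4, but not 0 R 4.
Only Euclidean fails.

Euclidean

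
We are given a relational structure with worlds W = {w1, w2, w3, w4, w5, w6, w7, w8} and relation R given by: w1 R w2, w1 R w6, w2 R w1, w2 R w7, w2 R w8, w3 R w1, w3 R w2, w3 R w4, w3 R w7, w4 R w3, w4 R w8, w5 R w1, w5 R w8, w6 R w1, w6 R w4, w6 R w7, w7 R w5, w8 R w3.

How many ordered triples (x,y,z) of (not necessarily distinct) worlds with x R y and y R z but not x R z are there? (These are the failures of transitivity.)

33

Enumerating: (w1,w2,w1), (w1,w2,w7), (w1,w2,w8), (w1,w6,w1), (w1,w6,w4), (w1,w6,w7), (w2,w1,w2), (w2,w1,w6), (w2,w7,w5), (w2,w8,w3), (w3,w1,w6), (w3,w2,w8), … and 21 more.
Total: 33.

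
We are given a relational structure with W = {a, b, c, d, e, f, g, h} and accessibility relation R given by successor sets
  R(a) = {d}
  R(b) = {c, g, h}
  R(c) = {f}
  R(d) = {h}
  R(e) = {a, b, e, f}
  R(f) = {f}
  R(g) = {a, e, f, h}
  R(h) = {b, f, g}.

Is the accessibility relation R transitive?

No

Transitive: no — a R d and d R h, but not a R h.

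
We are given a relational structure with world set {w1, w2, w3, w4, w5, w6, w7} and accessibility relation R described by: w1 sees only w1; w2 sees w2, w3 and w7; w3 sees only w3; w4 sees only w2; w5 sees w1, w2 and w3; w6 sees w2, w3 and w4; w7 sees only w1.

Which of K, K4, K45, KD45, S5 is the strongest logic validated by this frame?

Transitive (axiom 4): no — w2 R w7 and w7 R w1, but not w2 R w1.
Euclidean (axiom 5): no — w2 R w3 and w2 R w7, but not w3 R w7.
Serial (axiom D): yes — every world has a successor (e.g. w1 R w1).
Reflexive (axiom T): no — w4 is not related to itself.
So F validates K; K4 would additionally require R to be transitive. The strongest is K.

K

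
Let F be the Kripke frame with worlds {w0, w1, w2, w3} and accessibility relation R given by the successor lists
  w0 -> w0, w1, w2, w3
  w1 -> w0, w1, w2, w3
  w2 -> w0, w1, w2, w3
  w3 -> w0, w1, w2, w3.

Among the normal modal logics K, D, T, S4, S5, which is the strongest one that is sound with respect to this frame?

Serial (axiom D): yes — every world has a successor (e.g. w0 R w0).
Reflexive (axiom T): yes — every world is R-related to itself.
Transitive (axiom 4): yes — every two-step R-path is closed by a direct edge.
Euclidean (axiom 5): yes — any two successors of a common world are R-related.
So F validates K, D, T, S4, S5. The strongest is S5.

S5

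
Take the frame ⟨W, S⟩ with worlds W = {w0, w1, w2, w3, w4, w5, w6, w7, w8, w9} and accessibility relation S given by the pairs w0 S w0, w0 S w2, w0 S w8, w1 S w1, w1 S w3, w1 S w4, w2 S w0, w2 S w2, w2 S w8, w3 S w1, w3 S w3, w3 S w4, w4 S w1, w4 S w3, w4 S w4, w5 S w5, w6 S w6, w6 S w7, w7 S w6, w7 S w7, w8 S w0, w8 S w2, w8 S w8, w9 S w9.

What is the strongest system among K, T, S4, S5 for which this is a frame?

Reflexive (axiom T): yes — every world is S-related to itself.
Transitive (axiom 4): yes — every two-step S-path is closed by a direct edge.
Euclidean (axiom 5): yes — any two successors of a common world are S-related.
So F validates K, T, S4, S5. The strongest is S5.

S5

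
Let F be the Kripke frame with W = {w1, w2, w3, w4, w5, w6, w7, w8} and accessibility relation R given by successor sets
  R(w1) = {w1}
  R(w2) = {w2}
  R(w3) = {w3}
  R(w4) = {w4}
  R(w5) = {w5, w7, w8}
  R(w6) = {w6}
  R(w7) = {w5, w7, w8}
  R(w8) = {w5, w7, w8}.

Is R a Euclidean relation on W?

Yes

Euclidean: yes — any two successors of a common world are R-related.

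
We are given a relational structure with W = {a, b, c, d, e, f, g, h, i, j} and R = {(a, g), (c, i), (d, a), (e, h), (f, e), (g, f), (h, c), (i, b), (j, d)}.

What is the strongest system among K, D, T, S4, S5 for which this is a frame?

K

Serial (axiom D): no — b has no R-successor.
Reflexive (axiom T): no — a is not related to itself.
Transitive (axiom 4): no — a R g and g R f, but not a R f.
Euclidean (axiom 5): no — a R g and a R g, but not g R g.
So F validates K; D would additionally require R to be serial. The strongest is K.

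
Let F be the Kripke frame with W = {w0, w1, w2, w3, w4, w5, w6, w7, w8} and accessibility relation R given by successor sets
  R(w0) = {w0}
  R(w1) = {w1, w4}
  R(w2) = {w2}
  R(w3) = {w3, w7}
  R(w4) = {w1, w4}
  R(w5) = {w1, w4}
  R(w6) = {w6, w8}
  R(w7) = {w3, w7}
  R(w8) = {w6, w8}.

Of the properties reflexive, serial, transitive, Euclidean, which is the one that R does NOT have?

Reflexive: no — w5 is not related to itself.
Serial: yes — every world has a successor (e.g. w0 R w0).
Transitive: yes — every two-step R-path is closed by a direct edge.
Euclidean: yes — any two successors of a common world are R-related.
Only reflexive fails.

reflexive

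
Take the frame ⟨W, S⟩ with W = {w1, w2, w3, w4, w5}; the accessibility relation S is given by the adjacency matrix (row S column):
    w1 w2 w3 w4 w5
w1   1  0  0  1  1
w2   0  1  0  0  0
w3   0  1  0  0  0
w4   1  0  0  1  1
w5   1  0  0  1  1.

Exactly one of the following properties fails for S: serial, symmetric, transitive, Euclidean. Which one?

Serial: yes — every world has a successor (e.g. w1 S w1).
Symmetric: no — w3 S w2 but not w2 S w3.
Transitive: yes — every two-step S-path is closed by a direct edge.
Euclidean: yes — any two successors of a common world are S-related.
Only symmetric fails.

symmetric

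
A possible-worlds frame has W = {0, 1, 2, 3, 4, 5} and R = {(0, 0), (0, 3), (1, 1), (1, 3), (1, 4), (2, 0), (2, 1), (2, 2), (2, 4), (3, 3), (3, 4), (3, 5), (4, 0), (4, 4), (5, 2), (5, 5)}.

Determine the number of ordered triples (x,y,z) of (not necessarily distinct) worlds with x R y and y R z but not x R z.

12

Enumerating: (0,3,4), (0,3,5), (1,3,5), (1,4,0), (2,0,3), (2,1,3), (3,4,0), (3,5,2), (4,0,3), (5,2,0), (5,2,1), (5,2,4).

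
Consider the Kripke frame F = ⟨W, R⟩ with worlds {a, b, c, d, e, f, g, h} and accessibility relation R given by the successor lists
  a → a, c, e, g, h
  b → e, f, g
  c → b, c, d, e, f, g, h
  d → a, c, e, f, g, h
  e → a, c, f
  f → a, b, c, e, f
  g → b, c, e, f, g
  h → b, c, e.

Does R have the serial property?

Serial: yes — every world has a successor (e.g. a R a).

Yes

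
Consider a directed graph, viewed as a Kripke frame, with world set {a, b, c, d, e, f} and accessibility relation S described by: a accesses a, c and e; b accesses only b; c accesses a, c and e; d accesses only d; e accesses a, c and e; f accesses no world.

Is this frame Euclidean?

Yes

Euclidean: yes — any two successors of a common world are S-related.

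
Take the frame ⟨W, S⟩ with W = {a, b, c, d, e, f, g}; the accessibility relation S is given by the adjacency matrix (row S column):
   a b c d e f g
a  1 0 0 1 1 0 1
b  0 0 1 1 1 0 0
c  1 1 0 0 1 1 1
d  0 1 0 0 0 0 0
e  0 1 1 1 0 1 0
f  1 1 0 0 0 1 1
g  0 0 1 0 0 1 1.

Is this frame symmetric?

Symmetric: no — a S d but not d S a.

No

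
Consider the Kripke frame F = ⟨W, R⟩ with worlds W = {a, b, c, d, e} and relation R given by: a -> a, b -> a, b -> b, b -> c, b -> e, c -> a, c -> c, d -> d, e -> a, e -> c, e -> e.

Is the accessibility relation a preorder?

Yes

Reflexive: yes — every world is R-related to itself.
Transitive: yes — every two-step R-path is closed by a direct edge.
So R is a preorder.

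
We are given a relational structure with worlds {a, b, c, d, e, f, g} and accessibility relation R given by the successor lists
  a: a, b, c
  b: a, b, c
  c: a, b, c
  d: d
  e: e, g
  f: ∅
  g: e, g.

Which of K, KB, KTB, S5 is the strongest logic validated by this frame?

KB

Symmetric (axiom B): yes — every pair in R has its reverse in R.
Reflexive (axiom T): no — f is not related to itself.
Euclidean (axiom 5): yes — any two successors of a common world are R-related.
So F validates K, KB; KTB would additionally require R to be reflexive. The strongest is KB.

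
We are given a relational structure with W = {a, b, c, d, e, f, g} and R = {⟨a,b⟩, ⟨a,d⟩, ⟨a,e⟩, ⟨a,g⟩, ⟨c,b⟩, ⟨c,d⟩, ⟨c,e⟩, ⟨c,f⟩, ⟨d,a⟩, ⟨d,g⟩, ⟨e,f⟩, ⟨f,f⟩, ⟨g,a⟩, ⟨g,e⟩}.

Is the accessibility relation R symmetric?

No

Symmetric: no — a R b but not b R a.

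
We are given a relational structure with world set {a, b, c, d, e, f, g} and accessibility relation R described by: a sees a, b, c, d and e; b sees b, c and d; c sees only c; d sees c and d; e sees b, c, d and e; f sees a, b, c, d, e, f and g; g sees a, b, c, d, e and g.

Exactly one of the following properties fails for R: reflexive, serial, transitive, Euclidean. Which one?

Euclidean

Reflexive: yes — every world is R-related to itself.
Serial: yes — every world has a successor (e.g. a R a).
Transitive: yes — every two-step R-path is closed by a direct edge.
Euclidean: no — a R b and a R e, but not b R e.
Only Euclidean fails.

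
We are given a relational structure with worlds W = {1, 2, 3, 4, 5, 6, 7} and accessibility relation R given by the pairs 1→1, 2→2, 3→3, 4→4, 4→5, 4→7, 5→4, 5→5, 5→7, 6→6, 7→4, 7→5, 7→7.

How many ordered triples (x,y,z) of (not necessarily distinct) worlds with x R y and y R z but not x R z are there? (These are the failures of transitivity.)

0

R is transitive; there are no such tuples.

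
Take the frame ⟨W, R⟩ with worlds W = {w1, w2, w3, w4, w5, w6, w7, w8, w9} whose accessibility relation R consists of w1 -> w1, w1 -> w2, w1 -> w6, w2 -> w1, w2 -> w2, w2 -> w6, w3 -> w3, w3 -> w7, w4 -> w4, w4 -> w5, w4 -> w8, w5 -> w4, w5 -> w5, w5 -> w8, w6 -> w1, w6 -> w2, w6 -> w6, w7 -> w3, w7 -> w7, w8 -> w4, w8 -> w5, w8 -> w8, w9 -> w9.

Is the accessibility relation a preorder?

Yes

Reflexive: yes — every world is R-related to itself.
Transitive: yes — every two-step R-path is closed by a direct edge.
So R is a preorder.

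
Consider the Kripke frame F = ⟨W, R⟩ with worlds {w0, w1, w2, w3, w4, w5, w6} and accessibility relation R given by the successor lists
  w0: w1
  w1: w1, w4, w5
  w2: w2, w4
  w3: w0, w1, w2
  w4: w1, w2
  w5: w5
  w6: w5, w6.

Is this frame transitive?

No

Transitive: no — w0 R w1 and w1 R w4, but not w0 R w4.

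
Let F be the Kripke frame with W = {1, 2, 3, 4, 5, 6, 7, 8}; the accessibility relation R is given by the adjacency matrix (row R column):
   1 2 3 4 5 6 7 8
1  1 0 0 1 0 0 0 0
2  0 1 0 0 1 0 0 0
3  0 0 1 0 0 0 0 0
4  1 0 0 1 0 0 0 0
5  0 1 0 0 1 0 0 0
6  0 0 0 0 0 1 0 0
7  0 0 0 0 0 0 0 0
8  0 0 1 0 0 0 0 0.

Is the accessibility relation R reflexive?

No

Reflexive: no — 7 is not related to itself.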